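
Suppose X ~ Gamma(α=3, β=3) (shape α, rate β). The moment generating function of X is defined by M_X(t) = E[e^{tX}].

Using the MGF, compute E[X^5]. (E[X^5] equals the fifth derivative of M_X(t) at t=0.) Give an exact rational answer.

M_X(t) = 27/(3 - t)^3
M^(5)(t) = 68040/(t^8 - 24*t^7 + 252*t^6 - 1512*t^5 + 5670*t^4 - 13608*t^3 + 20412*t^2 - 17496*t + 6561)

E[X^5] = M^(5)(0) = 280/27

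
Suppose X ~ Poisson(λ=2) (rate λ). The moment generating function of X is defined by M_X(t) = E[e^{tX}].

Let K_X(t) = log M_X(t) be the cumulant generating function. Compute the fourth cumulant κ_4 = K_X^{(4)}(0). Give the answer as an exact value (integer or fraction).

κ_4 = K^(4)(0) = 2

M_X(t) = e^(2*e^(t) - 2)
K_X(t) = log M_X(t) = 2*e^(t) - 2
K^(4)(t) = 2*e^(t)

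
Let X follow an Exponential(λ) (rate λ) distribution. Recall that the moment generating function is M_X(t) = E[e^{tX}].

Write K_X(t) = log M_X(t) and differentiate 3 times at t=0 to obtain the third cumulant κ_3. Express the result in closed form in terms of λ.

κ_3 = K′′′(0) = 2/λ^3

M_X(t) = λ/(λ - t)
K_X(t) = log M_X(t) = log(λ) - log(λ - t)
K′(t) = -1/(-λ + t)
K′′(t) = 1/(λ^2 - 2*λ*t + t^2)
K′′′(t) = -2/(-λ^3 + 3*λ^2*t - 3*λ*t^2 + t^3)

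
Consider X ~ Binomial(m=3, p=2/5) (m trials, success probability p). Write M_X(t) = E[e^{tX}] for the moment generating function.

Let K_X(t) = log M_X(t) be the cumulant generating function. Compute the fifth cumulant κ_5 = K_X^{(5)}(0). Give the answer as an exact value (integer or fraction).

M_X(t) = (2*e^(t)/5 + 3/5)^3
K_X(t) = log M_X(t) = 3*log(2*e^(t)/5 + 3/5)
K′(t) = 6*e^(t)/(2*e^(t) + 3)
K′′(t) = 18*e^(t)/(4*e^(2*t) + 12*e^(t) + 9)
K′′′(t) = (-36*e^(2*t) + 54*e^(t))/(8*e^(3*t) + 36*e^(2*t) + 54*e^(t) + 27)
K′′′′(t) = (72*e^(3*t) - 432*e^(2*t) + 162*e^(t))/(16*e^(4*t) + 96*e^(3*t) + 216*e^(2*t) + 216*e^(t) + 81)
K′′′′′(t) = (-144*e^(4*t) + 2376*e^(3*t) - 3564*e^(2*t) + 486*e^(t))/(32*e^(5*t) + 240*e^(4*t) + 720*e^(3*t) + 1080*e^(2*t) + 810*e^(t) + 243)

κ_5 = K′′′′′(0) = -846/3125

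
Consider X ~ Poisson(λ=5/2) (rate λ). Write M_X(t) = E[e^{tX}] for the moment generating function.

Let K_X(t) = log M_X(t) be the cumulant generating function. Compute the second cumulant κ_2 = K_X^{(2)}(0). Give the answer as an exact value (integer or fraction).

M_X(t) = e^(5*e^(t)/2 - 5/2)
K_X(t) = log M_X(t) = 5*e^(t)/2 - 5/2
K′(t) = 5*e^(t)/2
K′′(t) = 5*e^(t)/2

κ_2 = K′′(0) = 5/2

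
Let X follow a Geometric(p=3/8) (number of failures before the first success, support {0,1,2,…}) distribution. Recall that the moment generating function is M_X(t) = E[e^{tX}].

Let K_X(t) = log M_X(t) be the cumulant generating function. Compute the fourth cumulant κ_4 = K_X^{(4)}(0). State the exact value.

M_X(t) = 3/(8*(1 - 5*e^(t)/8))
K_X(t) = log M_X(t) = -log(1 - 5*e^(t)/8) - 3*log(2) + log(3)
D^4[K](t) = (1000*e^(3*t) + 6400*e^(2*t) + 2560*e^(t))/(625*e^(4*t) - 4000*e^(3*t) + 9600*e^(2*t) - 10240*e^(t) + 4096)

κ_4 = D^4[K](0) = 3320/27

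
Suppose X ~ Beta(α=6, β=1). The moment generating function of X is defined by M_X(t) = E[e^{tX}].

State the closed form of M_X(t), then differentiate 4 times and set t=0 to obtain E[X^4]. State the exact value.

M_X(t) = ₁F₁(6; 7; t)
M^(4)(t) = 3*₁F₁(10; 11; t)/5

E[X^4] = M^(4)(0) = 3/5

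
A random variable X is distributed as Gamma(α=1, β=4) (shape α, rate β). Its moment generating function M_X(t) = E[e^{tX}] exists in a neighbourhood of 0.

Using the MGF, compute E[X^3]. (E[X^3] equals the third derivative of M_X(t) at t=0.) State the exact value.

M_X(t) = 4/(4 - t)
D^3[M](t) = 24/(t^4 - 16*t^3 + 96*t^2 - 256*t + 256)

E[X^3] = D^3[M](0) = 3/32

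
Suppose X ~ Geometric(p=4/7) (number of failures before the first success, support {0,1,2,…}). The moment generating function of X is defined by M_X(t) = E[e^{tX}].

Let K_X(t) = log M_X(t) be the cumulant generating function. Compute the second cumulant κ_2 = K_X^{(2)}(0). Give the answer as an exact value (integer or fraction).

κ_2 = K^(2)(0) = 21/16

M_X(t) = 4/(7*(1 - 3*e^(t)/7))
K_X(t) = log M_X(t) = -log(1 - 3*e^(t)/7) - log(7) + 2*log(2)
K^(2)(t) = 21*e^(t)/(9*e^(2*t) - 42*e^(t) + 49)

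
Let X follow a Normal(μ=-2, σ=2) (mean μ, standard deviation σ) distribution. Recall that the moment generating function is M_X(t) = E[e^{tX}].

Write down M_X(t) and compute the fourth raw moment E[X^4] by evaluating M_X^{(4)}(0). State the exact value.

E[X^4] = D^4[M](0) = 160

M_X(t) = e^(2*t^2 - 2*t)
D^4[M](t) = (256*t^4*e^(2*t^2) - 512*t^3*e^(2*t^2) + 768*t^2*e^(2*t^2) - 512*t*e^(2*t^2) + 160*e^(2*t^2))*e^(-2*t)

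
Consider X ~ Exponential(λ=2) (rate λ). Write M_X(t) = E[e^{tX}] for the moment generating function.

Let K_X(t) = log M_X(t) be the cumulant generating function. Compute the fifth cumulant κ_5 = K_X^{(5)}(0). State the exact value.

M_X(t) = 2/(2 - t)
K_X(t) = log M_X(t) = -log(2 - t) + log(2)
K^(5)(t) = -24/(t^5 - 10*t^4 + 40*t^3 - 80*t^2 + 80*t - 32)

κ_5 = K^(5)(0) = 3/4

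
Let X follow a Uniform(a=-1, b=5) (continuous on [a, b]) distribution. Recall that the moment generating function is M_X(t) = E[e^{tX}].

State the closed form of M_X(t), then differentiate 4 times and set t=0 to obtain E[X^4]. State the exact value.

M_X(t) = (e^(5*t) - e^(-t))/(6*t)
dM/dt = (5*t*e^(6*t) + t - e^(6*t) + 1)*e^(-t)/(6*t^2)
d^2M/dt^2 = (25*t^2*e^(6*t) - t^2 - 10*t*e^(6*t) - 2*t + 2*e^(6*t) - 2)*e^(-t)/(6*t^3)
d^3M/dt^3 = (125*t^3*e^(6*t) + t^3 - 75*t^2*e^(6*t) + 3*t^2 + 30*t*e^(6*t) + 6*t - 6*e^(6*t) + 6)*e^(-t)/(6*t^4)
d^4M/dt^4 = (625*t^4*e^(6*t) - t^4 - 500*t^3*e^(6*t) - 4*t^3 + 300*t^2*e^(6*t) - 12*t^2 - 120*t*e^(6*t) - 24*t + 24*e^(6*t) - 24)*e^(-t)/(6*t^5)

E[X^4] = d^4M/dt^4 |_{t=0} = 521/5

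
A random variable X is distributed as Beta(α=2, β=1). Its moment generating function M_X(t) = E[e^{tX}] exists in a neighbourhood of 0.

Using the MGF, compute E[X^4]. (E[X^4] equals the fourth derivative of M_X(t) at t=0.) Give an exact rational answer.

E[X^4] = M′′′′(0) = 1/3

M_X(t) = ₁F₁(2; 3; t)
M′(t) = 2*₁F₁(3; 4; t)/3
M′′(t) = ₁F₁(4; 5; t)/2
M′′′(t) = 2*₁F₁(5; 6; t)/5
M′′′′(t) = ₁F₁(6; 7; t)/3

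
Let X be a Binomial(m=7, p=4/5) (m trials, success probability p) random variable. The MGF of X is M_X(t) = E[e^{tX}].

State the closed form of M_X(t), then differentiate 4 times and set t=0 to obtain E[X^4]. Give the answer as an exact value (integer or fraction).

E[X^4] = D^4[M](0) = 147868/125

M_X(t) = (4*e^(t)/5 + 1/5)^7
D^4[M](t) = 39337984*e^(7*t)/78125 + 37158912*e^(6*t)/78125 + 21504*e^(5*t)/125 + 458752*e^(4*t)/15625 + 36288*e^(3*t)/15625 + 5376*e^(2*t)/78125 + 28*e^(t)/78125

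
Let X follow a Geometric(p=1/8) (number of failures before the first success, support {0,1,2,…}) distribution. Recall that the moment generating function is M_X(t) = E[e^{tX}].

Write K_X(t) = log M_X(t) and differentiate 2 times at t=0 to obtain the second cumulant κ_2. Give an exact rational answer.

κ_2 = D^2[K](0) = 56

M_X(t) = 1/(8*(1 - 7*e^(t)/8))
K_X(t) = log M_X(t) = -log(1 - 7*e^(t)/8) - 3*log(2)
D^2[K](t) = 56*e^(t)/(49*e^(2*t) - 112*e^(t) + 64)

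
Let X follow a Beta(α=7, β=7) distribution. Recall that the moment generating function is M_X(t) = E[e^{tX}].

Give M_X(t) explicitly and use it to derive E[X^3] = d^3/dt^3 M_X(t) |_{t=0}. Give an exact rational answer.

E[X^3] = M^(3)(0) = 3/20

M_X(t) = ₁F₁(7; 14; t)
M^(3)(t) = 3*₁F₁(10; 17; t)/20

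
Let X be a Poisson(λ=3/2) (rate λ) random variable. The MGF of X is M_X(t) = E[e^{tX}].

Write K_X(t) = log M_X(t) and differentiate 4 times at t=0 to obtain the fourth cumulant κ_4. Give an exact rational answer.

κ_4 = d^4K/dt^4 |_{t=0} = 3/2

M_X(t) = e^(3*e^(t)/2 - 3/2)
K_X(t) = log M_X(t) = 3*e^(t)/2 - 3/2
dK/dt = 3*e^(t)/2
d^2K/dt^2 = 3*e^(t)/2
d^3K/dt^3 = 3*e^(t)/2
d^4K/dt^4 = 3*e^(t)/2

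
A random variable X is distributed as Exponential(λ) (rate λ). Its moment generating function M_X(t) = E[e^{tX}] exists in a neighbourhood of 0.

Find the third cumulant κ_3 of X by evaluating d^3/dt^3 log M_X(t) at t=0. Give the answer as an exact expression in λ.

κ_3 = D^3[K](0) = 2/λ^3

M_X(t) = λ/(λ - t)
K_X(t) = log M_X(t) = log(λ) - log(λ - t)
D^3[K](t) = -2/(-λ^3 + 3*λ^2*t - 3*λ*t^2 + t^3)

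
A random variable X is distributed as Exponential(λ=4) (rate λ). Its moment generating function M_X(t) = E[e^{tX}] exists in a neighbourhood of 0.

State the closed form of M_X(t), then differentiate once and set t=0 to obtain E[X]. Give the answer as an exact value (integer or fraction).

M_X(t) = 4/(4 - t)
D[M](t) = 4/(t^2 - 8*t + 16)

E[X] = D[M](0) = 1/4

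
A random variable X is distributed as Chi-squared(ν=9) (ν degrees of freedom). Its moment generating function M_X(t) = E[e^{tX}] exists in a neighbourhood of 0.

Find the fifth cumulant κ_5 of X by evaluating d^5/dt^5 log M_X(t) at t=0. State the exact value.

M_X(t) = (1 - 2*t)^(-9/2)
K_X(t) = log M_X(t) = -9*log(1 - 2*t)/2
K′(t) = -9/(2*t - 1)
K′′(t) = 18/(4*t^2 - 4*t + 1)
K′′′(t) = -72/(8*t^3 - 12*t^2 + 6*t - 1)
K′′′′(t) = 432/(16*t^4 - 32*t^3 + 24*t^2 - 8*t + 1)
K′′′′′(t) = -3456/(32*t^5 - 80*t^4 + 80*t^3 - 40*t^2 + 10*t - 1)

κ_5 = K′′′′′(0) = 3456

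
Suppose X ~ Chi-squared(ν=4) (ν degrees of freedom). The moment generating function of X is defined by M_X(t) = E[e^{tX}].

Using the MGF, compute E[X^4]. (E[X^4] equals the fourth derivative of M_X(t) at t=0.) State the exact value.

E[X^4] = d^4M/dt^4 |_{t=0} = 1920

M_X(t) = (1 - 2*t)^(-2)
dM/dt = -4/(8*t^3 - 12*t^2 + 6*t - 1)
d^2M/dt^2 = 24/(16*t^4 - 32*t^3 + 24*t^2 - 8*t + 1)
d^3M/dt^3 = -192/(32*t^5 - 80*t^4 + 80*t^3 - 40*t^2 + 10*t - 1)
d^4M/dt^4 = 1920/(64*t^6 - 192*t^5 + 240*t^4 - 160*t^3 + 60*t^2 - 12*t + 1)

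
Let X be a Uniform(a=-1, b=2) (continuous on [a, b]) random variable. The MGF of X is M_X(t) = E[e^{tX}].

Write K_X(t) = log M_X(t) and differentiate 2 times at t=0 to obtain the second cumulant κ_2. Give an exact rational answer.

κ_2 = d^2K/dt^2 |_{t=0} = 3/4

M_X(t) = (e^(2*t) - e^(-t))/(3*t)
K_X(t) = log M_X(t) = -log(t) + log(e^(2*t) - e^(-t)) - log(3)
dK/dt = (2*t*e^(3*t) + t - e^(3*t) + 1)/(t*e^(3*t) - t)
d^2K/dt^2 = (-9*t^2*e^(3*t) + e^(6*t) - 2*e^(3*t) + 1)/(t^2*e^(6*t) - 2*t^2*e^(3*t) + t^2)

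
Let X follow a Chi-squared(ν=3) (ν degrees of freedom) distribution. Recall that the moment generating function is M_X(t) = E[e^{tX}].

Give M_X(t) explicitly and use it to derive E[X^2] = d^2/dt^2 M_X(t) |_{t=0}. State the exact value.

E[X^2] = M^(2)(0) = 15

M_X(t) = (1 - 2*t)^(-3/2)
M^(2)(t) = -15/(8*t^3*√(1 - 2*t) - 12*t^2*√(1 - 2*t) + 6*t*√(1 - 2*t) - √(1 - 2*t))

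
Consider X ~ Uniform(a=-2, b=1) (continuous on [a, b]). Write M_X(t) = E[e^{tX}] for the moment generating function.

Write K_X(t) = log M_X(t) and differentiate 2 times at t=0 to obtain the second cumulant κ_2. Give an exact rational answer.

κ_2 = K^(2)(0) = 3/4

M_X(t) = (e^(t) - e^(-2*t))/(3*t)
K_X(t) = log M_X(t) = -log(t) + log(e^(t) - e^(-2*t)) - log(3)
K^(2)(t) = (-9*t^2*e^(3*t) + e^(6*t) - 2*e^(3*t) + 1)/(t^2*e^(6*t) - 2*t^2*e^(3*t) + t^2)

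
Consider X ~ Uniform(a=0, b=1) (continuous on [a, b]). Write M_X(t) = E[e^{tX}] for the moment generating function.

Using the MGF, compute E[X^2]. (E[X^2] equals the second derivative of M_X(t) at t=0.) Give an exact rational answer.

E[X^2] = M^(2)(0) = 1/3

M_X(t) = (e^(t) - 1)/t
M^(2)(t) = (t^2*e^(t) - 2*t*e^(t) + 2*e^(t) - 2)/t^3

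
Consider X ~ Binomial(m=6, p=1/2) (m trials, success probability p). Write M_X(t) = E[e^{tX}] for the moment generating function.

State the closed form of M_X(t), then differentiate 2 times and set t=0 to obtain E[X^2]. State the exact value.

E[X^2] = d^2M/dt^2 |_{t=0} = 21/2

M_X(t) = (e^(t)/2 + 1/2)^6
dM/dt = 3*e^(6*t)/32 + 15*e^(5*t)/32 + 15*e^(4*t)/16 + 15*e^(3*t)/16 + 15*e^(2*t)/32 + 3*e^(t)/32
d^2M/dt^2 = 9*e^(6*t)/16 + 75*e^(5*t)/32 + 15*e^(4*t)/4 + 45*e^(3*t)/16 + 15*e^(2*t)/16 + 3*e^(t)/32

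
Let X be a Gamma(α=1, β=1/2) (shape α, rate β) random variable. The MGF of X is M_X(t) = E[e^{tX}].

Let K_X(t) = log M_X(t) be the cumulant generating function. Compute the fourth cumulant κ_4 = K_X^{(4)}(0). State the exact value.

κ_4 = K^(4)(0) = 96

M_X(t) = 1/(2*(1/2 - t))
K_X(t) = log M_X(t) = -log(1/2 - t) - log(2)
K^(4)(t) = 96/(16*t^4 - 32*t^3 + 24*t^2 - 8*t + 1)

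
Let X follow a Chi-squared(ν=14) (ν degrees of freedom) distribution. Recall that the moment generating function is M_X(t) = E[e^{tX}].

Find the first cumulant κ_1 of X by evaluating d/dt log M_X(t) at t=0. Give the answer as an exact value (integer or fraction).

κ_1 = D[K](0) = 14

M_X(t) = (1 - 2*t)^(-7)
K_X(t) = log M_X(t) = -7*log(1 - 2*t)
D[K](t) = -14/(2*t - 1)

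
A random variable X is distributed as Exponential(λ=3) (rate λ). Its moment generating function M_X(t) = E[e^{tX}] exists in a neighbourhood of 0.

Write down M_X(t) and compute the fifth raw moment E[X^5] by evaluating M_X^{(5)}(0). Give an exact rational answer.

E[X^5] = M^(5)(0) = 40/81

M_X(t) = 3/(3 - t)
M^(5)(t) = 360/(t^6 - 18*t^5 + 135*t^4 - 540*t^3 + 1215*t^2 - 1458*t + 729)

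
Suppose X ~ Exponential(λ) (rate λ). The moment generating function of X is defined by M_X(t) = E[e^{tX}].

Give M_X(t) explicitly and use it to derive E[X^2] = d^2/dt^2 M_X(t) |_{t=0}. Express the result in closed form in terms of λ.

E[X^2] = M′′(0) = 2/λ^2

M_X(t) = λ/(λ - t)
M′(t) = λ/(λ^2 - 2*λ*t + t^2)
M′′(t) = -2*λ/(-λ^3 + 3*λ^2*t - 3*λ*t^2 + t^3)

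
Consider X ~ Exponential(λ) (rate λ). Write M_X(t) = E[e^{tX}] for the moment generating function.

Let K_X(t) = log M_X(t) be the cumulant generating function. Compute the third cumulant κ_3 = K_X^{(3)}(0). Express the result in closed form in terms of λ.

κ_3 = K^(3)(0) = 2/λ^3

M_X(t) = λ/(λ - t)
K_X(t) = log M_X(t) = log(λ) - log(λ - t)
K^(3)(t) = -2/(-λ^3 + 3*λ^2*t - 3*λ*t^2 + t^3)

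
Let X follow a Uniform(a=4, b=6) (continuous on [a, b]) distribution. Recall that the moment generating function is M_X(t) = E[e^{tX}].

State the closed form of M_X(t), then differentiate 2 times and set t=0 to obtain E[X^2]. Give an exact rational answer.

E[X^2] = M^(2)(0) = 76/3

M_X(t) = (e^(6*t) - e^(4*t))/(2*t)
M^(2)(t) = (18*t^2*e^(6*t) - 8*t^2*e^(4*t) - 6*t*e^(6*t) + 4*t*e^(4*t) + e^(6*t) - e^(4*t))/t^3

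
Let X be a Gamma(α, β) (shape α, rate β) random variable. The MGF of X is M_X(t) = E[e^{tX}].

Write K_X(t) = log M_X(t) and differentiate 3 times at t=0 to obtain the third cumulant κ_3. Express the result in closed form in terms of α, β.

M_X(t) = (β/(β - t))^α
K_X(t) = log M_X(t) = α*(log(β) - log(β - t))
K^(3)(t) = -2*α/(-β^3 + 3*β^2*t - 3*β*t^2 + t^3)

κ_3 = K^(3)(0) = 2*α/β^3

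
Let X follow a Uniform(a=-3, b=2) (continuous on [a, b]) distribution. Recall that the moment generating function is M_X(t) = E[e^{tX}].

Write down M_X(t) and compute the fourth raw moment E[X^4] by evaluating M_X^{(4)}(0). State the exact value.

M_X(t) = (e^(2*t) - e^(-3*t))/(5*t)
M^(4)(t) = (16*t^4*e^(5*t) - 81*t^4 - 32*t^3*e^(5*t) - 108*t^3 + 48*t^2*e^(5*t) - 108*t^2 - 48*t*e^(5*t) - 72*t + 24*e^(5*t) - 24)*e^(-3*t)/(5*t^5)

E[X^4] = M^(4)(0) = 11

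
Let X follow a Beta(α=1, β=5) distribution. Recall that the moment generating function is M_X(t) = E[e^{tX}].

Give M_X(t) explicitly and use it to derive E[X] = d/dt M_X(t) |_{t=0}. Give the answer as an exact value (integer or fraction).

E[X] = D[M](0) = 1/6

M_X(t) = ₁F₁(1; 6; t)
D[M](t) = ₁F₁(2; 7; t)/6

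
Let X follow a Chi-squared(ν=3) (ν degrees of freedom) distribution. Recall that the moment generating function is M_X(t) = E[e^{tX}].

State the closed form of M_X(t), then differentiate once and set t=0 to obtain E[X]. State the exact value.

M_X(t) = (1 - 2*t)^(-3/2)
M′(t) = 3/(4*t^2*√(1 - 2*t) - 4*t*√(1 - 2*t) + √(1 - 2*t))

E[X] = M′(0) = 3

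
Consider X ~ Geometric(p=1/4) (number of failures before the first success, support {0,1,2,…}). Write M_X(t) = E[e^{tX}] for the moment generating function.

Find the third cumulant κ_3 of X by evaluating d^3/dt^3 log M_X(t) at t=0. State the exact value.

M_X(t) = 1/(4*(1 - 3*e^(t)/4))
K_X(t) = log M_X(t) = -log(1 - 3*e^(t)/4) - 2*log(2)
K^(3)(t) = (-36*e^(2*t) - 48*e^(t))/(27*e^(3*t) - 108*e^(2*t) + 144*e^(t) - 64)

κ_3 = K^(3)(0) = 84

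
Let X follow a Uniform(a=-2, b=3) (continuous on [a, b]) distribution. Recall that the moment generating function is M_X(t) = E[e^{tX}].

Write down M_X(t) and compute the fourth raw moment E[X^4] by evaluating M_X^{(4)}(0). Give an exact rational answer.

M_X(t) = (e^(3*t) - e^(-2*t))/(5*t)
D^4[M](t) = (81*t^4*e^(5*t) - 16*t^4 - 108*t^3*e^(5*t) - 32*t^3 + 108*t^2*e^(5*t) - 48*t^2 - 72*t*e^(5*t) - 48*t + 24*e^(5*t) - 24)*e^(-2*t)/(5*t^5)

E[X^4] = D^4[M](0) = 11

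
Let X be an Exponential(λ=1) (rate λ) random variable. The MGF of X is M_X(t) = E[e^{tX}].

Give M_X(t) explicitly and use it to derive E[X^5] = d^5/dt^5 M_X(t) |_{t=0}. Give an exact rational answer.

M_X(t) = 1/(1 - t)
D^5[M](t) = 120/(t^6 - 6*t^5 + 15*t^4 - 20*t^3 + 15*t^2 - 6*t + 1)

E[X^5] = D^5[M](0) = 120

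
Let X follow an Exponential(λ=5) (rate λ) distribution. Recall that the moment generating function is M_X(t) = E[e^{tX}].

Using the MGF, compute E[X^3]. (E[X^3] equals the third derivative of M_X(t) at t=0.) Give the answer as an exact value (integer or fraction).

E[X^3] = D^3[M](0) = 6/125

M_X(t) = 5/(5 - t)
D^3[M](t) = 30/(t^4 - 20*t^3 + 150*t^2 - 500*t + 625)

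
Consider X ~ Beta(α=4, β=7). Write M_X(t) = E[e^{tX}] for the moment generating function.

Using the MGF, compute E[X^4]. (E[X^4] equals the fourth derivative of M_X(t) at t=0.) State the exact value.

M_X(t) = ₁F₁(4; 11; t)
M^(4)(t) = 5*₁F₁(8; 15; t)/143

E[X^4] = M^(4)(0) = 5/143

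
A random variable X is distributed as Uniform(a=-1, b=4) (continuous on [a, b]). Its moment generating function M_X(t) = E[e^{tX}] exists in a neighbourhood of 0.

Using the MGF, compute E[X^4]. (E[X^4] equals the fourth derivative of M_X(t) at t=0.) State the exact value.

E[X^4] = D^4[M](0) = 41

M_X(t) = (e^(4*t) - e^(-t))/(5*t)
D^4[M](t) = (256*t^4*e^(5*t) - t^4 - 256*t^3*e^(5*t) - 4*t^3 + 192*t^2*e^(5*t) - 12*t^2 - 96*t*e^(5*t) - 24*t + 24*e^(5*t) - 24)*e^(-t)/(5*t^5)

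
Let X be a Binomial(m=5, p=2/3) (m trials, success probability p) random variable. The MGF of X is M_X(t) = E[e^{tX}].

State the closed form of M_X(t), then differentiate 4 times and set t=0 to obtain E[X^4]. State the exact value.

M_X(t) = (2*e^(t)/3 + 1/3)^5
dM/dt = 160*e^(5*t)/243 + 320*e^(4*t)/243 + 80*e^(3*t)/81 + 80*e^(2*t)/243 + 10*e^(t)/243
d^2M/dt^2 = 800*e^(5*t)/243 + 1280*e^(4*t)/243 + 80*e^(3*t)/27 + 160*e^(2*t)/243 + 10*e^(t)/243
d^3M/dt^3 = 4000*e^(5*t)/243 + 5120*e^(4*t)/243 + 80*e^(3*t)/9 + 320*e^(2*t)/243 + 10*e^(t)/243
d^4M/dt^4 = 20000*e^(5*t)/243 + 20480*e^(4*t)/243 + 80*e^(3*t)/3 + 640*e^(2*t)/243 + 10*e^(t)/243

E[X^4] = d^4M/dt^4 |_{t=0} = 5290/27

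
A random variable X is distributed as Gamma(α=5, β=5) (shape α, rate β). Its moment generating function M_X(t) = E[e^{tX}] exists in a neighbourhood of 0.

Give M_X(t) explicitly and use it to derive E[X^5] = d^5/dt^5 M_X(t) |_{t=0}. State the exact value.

M_X(t) = 3125/(5 - t)^5
M^(5)(t) = 47250000/(t^10 - 50*t^9 + 1125*t^8 - 15000*t^7 + 131250*t^6 - 787500*t^5 + 3281250*t^4 - 9375000*t^3 + 17578125*t^2 - 19531250*t + 9765625)

E[X^5] = M^(5)(0) = 3024/625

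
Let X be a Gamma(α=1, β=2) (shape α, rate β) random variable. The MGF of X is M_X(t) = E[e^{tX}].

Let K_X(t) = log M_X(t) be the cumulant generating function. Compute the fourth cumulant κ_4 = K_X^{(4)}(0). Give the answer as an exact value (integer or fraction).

M_X(t) = 2/(2 - t)
K_X(t) = log M_X(t) = -log(2 - t) + log(2)
D^4[K](t) = 6/(t^4 - 8*t^3 + 24*t^2 - 32*t + 16)

κ_4 = D^4[K](0) = 3/8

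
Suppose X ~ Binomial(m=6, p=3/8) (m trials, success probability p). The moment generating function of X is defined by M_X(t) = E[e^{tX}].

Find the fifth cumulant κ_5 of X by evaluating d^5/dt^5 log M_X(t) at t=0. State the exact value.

κ_5 = K^(5)(0) = -1305/2048

M_X(t) = (3*e^(t)/8 + 5/8)^6
K_X(t) = log M_X(t) = 6*log(3*e^(t)/8 + 5/8)
K^(5)(t) = (-2430*e^(4*t) + 44550*e^(3*t) - 74250*e^(2*t) + 11250*e^(t))/(243*e^(5*t) + 2025*e^(4*t) + 6750*e^(3*t) + 11250*e^(2*t) + 9375*e^(t) + 3125)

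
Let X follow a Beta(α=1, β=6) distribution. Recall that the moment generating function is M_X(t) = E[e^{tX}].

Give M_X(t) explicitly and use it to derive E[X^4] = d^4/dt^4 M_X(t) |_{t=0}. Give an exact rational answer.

M_X(t) = ₁F₁(1; 7; t)
D^4[M](t) = ₁F₁(5; 11; t)/210

E[X^4] = D^4[M](0) = 1/210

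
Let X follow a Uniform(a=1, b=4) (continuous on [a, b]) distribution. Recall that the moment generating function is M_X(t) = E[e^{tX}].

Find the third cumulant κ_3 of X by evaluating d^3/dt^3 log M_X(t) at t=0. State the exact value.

κ_3 = d^3K/dt^3 |_{t=0} = 0

M_X(t) = (e^(4*t) - e^(t))/(3*t)
K_X(t) = log M_X(t) = -log(t) + log(e^(4*t) - e^(t)) - log(3)
dK/dt = (4*t*e^(3*t) - t - e^(3*t) + 1)/(t*e^(3*t) - t)
d^2K/dt^2 = (-9*t^2*e^(3*t) + e^(6*t) - 2*e^(3*t) + 1)/(t^2*e^(6*t) - 2*t^2*e^(3*t) + t^2)
d^3K/dt^3 = (27*t^3*e^(6*t) + 27*t^3*e^(3*t) - 2*e^(9*t) + 6*e^(6*t) - 6*e^(3*t) + 2)/(t^3*e^(9*t) - 3*t^3*e^(6*t) + 3*t^3*e^(3*t) - t^3)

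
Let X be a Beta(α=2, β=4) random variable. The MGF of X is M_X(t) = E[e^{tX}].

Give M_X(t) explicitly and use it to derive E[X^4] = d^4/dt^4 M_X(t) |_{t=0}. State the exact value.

M_X(t) = ₁F₁(2; 6; t)
M^(4)(t) = 5*₁F₁(6; 10; t)/126

E[X^4] = M^(4)(0) = 5/126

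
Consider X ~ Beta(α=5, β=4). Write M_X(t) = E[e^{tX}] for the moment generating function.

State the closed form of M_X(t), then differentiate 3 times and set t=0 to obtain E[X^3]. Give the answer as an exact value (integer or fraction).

M_X(t) = ₁F₁(5; 9; t)
M′(t) = 5*₁F₁(6; 10; t)/9
M′′(t) = ₁F₁(7; 11; t)/3
M′′′(t) = 7*₁F₁(8; 12; t)/33

E[X^3] = M′′′(0) = 7/33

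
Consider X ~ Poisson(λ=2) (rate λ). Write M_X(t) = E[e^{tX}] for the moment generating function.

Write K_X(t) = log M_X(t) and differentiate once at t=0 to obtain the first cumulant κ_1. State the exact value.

M_X(t) = e^(2*e^(t) - 2)
K_X(t) = log M_X(t) = 2*e^(t) - 2
dK/dt = 2*e^(t)

κ_1 = dK/dt |_{t=0} = 2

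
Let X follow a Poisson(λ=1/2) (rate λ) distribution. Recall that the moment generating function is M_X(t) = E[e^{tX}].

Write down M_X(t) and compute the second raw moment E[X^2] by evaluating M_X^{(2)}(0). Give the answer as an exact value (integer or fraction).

M_X(t) = e^(e^(t)/2 - 1/2)
M′(t) = e^(-1/2)*e^(t)*e^(e^(t)/2)/2
M′′(t) = (e^(2*t)*e^(e^(t)/2) + 2*e^(t)*e^(e^(t)/2))*e^(-1/2)/4

E[X^2] = M′′(0) = 3/4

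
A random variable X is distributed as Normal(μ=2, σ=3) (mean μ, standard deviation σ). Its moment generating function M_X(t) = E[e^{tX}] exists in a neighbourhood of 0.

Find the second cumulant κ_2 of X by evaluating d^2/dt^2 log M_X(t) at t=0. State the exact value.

κ_2 = K^(2)(0) = 9

M_X(t) = e^(9*t^2/2 + 2*t)
K_X(t) = log M_X(t) = 9*t^2/2 + 2*t
K^(2)(t) = 9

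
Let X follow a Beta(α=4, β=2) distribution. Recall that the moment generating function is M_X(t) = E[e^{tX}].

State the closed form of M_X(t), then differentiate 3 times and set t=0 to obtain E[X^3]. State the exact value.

E[X^3] = M^(3)(0) = 5/14

M_X(t) = ₁F₁(4; 6; t)
M^(3)(t) = 5*₁F₁(7; 9; t)/14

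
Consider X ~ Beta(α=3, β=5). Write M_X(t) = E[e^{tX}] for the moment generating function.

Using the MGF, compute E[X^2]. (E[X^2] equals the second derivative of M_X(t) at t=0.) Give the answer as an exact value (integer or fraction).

M_X(t) = ₁F₁(3; 8; t)
D^2[M](t) = ₁F₁(5; 10; t)/6

E[X^2] = D^2[M](0) = 1/6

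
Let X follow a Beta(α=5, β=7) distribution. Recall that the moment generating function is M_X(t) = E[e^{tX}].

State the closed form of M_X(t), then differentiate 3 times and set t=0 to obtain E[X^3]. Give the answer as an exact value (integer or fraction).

M_X(t) = ₁F₁(5; 12; t)
D^3[M](t) = 5*₁F₁(8; 15; t)/52

E[X^3] = D^3[M](0) = 5/52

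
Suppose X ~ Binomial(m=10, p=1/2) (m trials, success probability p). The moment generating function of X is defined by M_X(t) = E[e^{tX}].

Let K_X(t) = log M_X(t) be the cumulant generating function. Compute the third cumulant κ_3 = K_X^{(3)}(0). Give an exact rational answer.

M_X(t) = (e^(t)/2 + 1/2)^10
K_X(t) = log M_X(t) = 10*log(e^(t)/2 + 1/2)
K^(3)(t) = (-10*e^(2*t) + 10*e^(t))/(e^(3*t) + 3*e^(2*t) + 3*e^(t) + 1)

κ_3 = K^(3)(0) = 0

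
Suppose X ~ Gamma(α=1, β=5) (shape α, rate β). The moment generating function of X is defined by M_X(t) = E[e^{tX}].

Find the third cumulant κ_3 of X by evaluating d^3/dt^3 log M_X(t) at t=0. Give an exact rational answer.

κ_3 = d^3K/dt^3 |_{t=0} = 2/125

M_X(t) = 5/(5 - t)
K_X(t) = log M_X(t) = -log(5 - t) + log(5)
dK/dt = -1/(t - 5)
d^2K/dt^2 = 1/(t^2 - 10*t + 25)
d^3K/dt^3 = -2/(t^3 - 15*t^2 + 75*t - 125)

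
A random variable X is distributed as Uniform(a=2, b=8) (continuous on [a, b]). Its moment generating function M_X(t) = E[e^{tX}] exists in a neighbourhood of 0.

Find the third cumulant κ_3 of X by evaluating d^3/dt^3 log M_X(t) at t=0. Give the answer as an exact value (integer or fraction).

κ_3 = d^3K/dt^3 |_{t=0} = 0

M_X(t) = (e^(8*t) - e^(2*t))/(6*t)
K_X(t) = log M_X(t) = -log(t) + log(e^(8*t) - e^(2*t)) - log(6)
dK/dt = (8*t*e^(6*t) - 2*t - e^(6*t) + 1)/(t*e^(6*t) - t)
d^2K/dt^2 = (-36*t^2*e^(6*t) + e^(12*t) - 2*e^(6*t) + 1)/(t^2*e^(12*t) - 2*t^2*e^(6*t) + t^2)
d^3K/dt^3 = (216*t^3*e^(12*t) + 216*t^3*e^(6*t) - 2*e^(18*t) + 6*e^(12*t) - 6*e^(6*t) + 2)/(t^3*e^(18*t) - 3*t^3*e^(12*t) + 3*t^3*e^(6*t) - t^3)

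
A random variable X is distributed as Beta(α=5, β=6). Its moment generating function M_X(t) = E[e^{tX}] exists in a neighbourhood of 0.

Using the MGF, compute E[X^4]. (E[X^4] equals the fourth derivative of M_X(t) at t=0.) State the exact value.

M_X(t) = ₁F₁(5; 11; t)
dM/dt = 5*₁F₁(6; 12; t)/11
d^2M/dt^2 = 5*₁F₁(7; 13; t)/22
d^3M/dt^3 = 35*₁F₁(8; 14; t)/286
d^4M/dt^4 = 10*₁F₁(9; 15; t)/143

E[X^4] = d^4M/dt^4 |_{t=0} = 10/143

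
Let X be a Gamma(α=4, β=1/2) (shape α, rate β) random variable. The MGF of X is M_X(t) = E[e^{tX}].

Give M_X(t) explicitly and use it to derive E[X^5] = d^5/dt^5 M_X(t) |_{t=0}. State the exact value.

E[X^5] = d^5M/dt^5 |_{t=0} = 215040

M_X(t) = 1/(16*(1/2 - t)^4)
dM/dt = -8/(32*t^5 - 80*t^4 + 80*t^3 - 40*t^2 + 10*t - 1)
d^2M/dt^2 = 80/(64*t^6 - 192*t^5 + 240*t^4 - 160*t^3 + 60*t^2 - 12*t + 1)
d^3M/dt^3 = -960/(128*t^7 - 448*t^6 + 672*t^5 - 560*t^4 + 280*t^3 - 84*t^2 + 14*t - 1)
d^4M/dt^4 = 13440/(256*t^8 - 1024*t^7 + 1792*t^6 - 1792*t^5 + 1120*t^4 - 448*t^3 + 112*t^2 - 16*t + 1)
d^5M/dt^5 = -215040/(512*t^9 - 2304*t^8 + 4608*t^7 - 5376*t^6 + 4032*t^5 - 2016*t^4 + 672*t^3 - 144*t^2 + 18*t - 1)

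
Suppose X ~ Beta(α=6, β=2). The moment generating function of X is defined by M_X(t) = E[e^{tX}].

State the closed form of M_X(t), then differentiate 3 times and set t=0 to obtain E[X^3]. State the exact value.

E[X^3] = D^3[M](0) = 7/15

M_X(t) = ₁F₁(6; 8; t)
D^3[M](t) = 7*₁F₁(9; 11; t)/15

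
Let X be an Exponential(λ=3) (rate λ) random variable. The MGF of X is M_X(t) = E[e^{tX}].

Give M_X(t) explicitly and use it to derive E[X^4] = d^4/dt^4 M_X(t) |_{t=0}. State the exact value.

M_X(t) = 3/(3 - t)
dM/dt = 3/(t^2 - 6*t + 9)
d^2M/dt^2 = -6/(t^3 - 9*t^2 + 27*t - 27)
d^3M/dt^3 = 18/(t^4 - 12*t^3 + 54*t^2 - 108*t + 81)
d^4M/dt^4 = -72/(t^5 - 15*t^4 + 90*t^3 - 270*t^2 + 405*t - 243)

E[X^4] = d^4M/dt^4 |_{t=0} = 8/27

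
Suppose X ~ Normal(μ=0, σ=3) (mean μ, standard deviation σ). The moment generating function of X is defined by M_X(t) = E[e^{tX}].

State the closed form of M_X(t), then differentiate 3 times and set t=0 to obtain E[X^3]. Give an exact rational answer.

M_X(t) = e^(9*t^2/2)
M′(t) = 9*t*e^(9*t^2/2)
M′′(t) = 81*t^2*e^(9*t^2/2) + 9*e^(9*t^2/2)
M′′′(t) = 729*t^3*e^(9*t^2/2) + 243*t*e^(9*t^2/2)

E[X^3] = M′′′(0) = 0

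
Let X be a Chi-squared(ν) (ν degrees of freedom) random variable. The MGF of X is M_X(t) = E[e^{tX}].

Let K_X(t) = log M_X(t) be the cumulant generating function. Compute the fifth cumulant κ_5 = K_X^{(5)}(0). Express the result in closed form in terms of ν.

M_X(t) = (1 - 2*t)^(-ν/2)
K_X(t) = log M_X(t) = -ν*log(1 - 2*t)/2
K^(5)(t) = -384*ν/(32*t^5 - 80*t^4 + 80*t^3 - 40*t^2 + 10*t - 1)

κ_5 = K^(5)(0) = 384*ν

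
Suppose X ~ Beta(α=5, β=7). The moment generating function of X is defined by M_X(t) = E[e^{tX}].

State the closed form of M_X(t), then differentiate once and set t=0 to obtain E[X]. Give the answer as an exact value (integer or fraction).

M_X(t) = ₁F₁(5; 12; t)
D[M](t) = 5*₁F₁(6; 13; t)/12

E[X] = D[M](0) = 5/12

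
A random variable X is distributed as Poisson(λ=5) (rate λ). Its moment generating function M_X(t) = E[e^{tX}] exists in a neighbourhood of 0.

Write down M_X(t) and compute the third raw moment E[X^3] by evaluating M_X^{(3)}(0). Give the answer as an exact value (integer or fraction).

M_X(t) = e^(5*e^(t) - 5)
D^3[M](t) = (125*e^(3*t)*e^(5*e^(t)) + 75*e^(2*t)*e^(5*e^(t)) + 5*e^(t)*e^(5*e^(t)))*e^(-5)

E[X^3] = D^3[M](0) = 205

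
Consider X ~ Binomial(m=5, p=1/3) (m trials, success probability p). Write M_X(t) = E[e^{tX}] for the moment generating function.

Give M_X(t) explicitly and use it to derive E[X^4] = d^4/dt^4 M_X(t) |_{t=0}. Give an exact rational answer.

M_X(t) = (e^(t)/3 + 2/3)^5
D^4[M](t) = 625*e^(5*t)/243 + 2560*e^(4*t)/243 + 40*e^(3*t)/3 + 1280*e^(2*t)/243 + 80*e^(t)/243

E[X^4] = D^4[M](0) = 865/27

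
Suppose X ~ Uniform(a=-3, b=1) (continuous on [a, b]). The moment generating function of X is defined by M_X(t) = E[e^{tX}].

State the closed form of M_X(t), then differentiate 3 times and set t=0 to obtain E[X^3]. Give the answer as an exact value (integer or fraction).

M_X(t) = (e^(t) - e^(-3*t))/(4*t)
D^3[M](t) = (t^3*e^(4*t) + 27*t^3 - 3*t^2*e^(4*t) + 27*t^2 + 6*t*e^(4*t) + 18*t - 6*e^(4*t) + 6)*e^(-3*t)/(4*t^4)

E[X^3] = D^3[M](0) = -5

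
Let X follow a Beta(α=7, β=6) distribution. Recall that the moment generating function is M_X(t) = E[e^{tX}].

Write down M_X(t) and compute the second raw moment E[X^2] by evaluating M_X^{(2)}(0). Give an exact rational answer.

M_X(t) = ₁F₁(7; 13; t)
M′(t) = 7*₁F₁(8; 14; t)/13
M′′(t) = 4*₁F₁(9; 15; t)/13

E[X^2] = M′′(0) = 4/13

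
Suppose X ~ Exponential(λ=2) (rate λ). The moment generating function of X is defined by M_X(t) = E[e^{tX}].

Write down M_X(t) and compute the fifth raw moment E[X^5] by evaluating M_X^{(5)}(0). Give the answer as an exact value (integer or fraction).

M_X(t) = 2/(2 - t)
dM/dt = 2/(t^2 - 4*t + 4)
d^2M/dt^2 = -4/(t^3 - 6*t^2 + 12*t - 8)
d^3M/dt^3 = 12/(t^4 - 8*t^3 + 24*t^2 - 32*t + 16)
d^4M/dt^4 = -48/(t^5 - 10*t^4 + 40*t^3 - 80*t^2 + 80*t - 32)
d^5M/dt^5 = 240/(t^6 - 12*t^5 + 60*t^4 - 160*t^3 + 240*t^2 - 192*t + 64)

E[X^5] = d^5M/dt^5 |_{t=0} = 15/4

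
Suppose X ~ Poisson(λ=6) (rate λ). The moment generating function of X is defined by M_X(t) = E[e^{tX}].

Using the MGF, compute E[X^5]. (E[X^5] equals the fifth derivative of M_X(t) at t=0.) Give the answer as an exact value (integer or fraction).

E[X^5] = M′′′′′(0) = 26682

M_X(t) = e^(6*e^(t) - 6)
M′(t) = 6*e^(-6)*e^(t)*e^(6*e^(t))
M′′(t) = (36*e^(2*t)*e^(6*e^(t)) + 6*e^(t)*e^(6*e^(t)))*e^(-6)
M′′′(t) = (216*e^(3*t)*e^(6*e^(t)) + 108*e^(2*t)*e^(6*e^(t)) + 6*e^(t)*e^(6*e^(t)))*e^(-6)
M′′′′(t) = (1296*e^(4*t)*e^(6*e^(t)) + 1296*e^(3*t)*e^(6*e^(t)) + 252*e^(2*t)*e^(6*e^(t)) + 6*e^(t)*e^(6*e^(t)))*e^(-6)
M′′′′′(t) = (7776*e^(5*t)*e^(6*e^(t)) + 12960*e^(4*t)*e^(6*e^(t)) + 5400*e^(3*t)*e^(6*e^(t)) + 540*e^(2*t)*e^(6*e^(t)) + 6*e^(t)*e^(6*e^(t)))*e^(-6)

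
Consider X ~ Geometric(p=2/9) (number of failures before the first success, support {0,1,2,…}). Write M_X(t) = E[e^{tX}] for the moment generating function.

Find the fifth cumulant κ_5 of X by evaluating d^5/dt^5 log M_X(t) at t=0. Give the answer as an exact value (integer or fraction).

κ_5 = d^5K/dt^5 |_{t=0} = 23940

M_X(t) = 2/(9*(1 - 7*e^(t)/9))
K_X(t) = log M_X(t) = -log(1 - 7*e^(t)/9) - 2*log(3) + log(2)
dK/dt = -7*e^(t)/(7*e^(t) - 9)
d^2K/dt^2 = 63*e^(t)/(49*e^(2*t) - 126*e^(t) + 81)
d^3K/dt^3 = (-441*e^(2*t) - 567*e^(t))/(343*e^(3*t) - 1323*e^(2*t) + 1701*e^(t) - 729)
d^4K/dt^4 = (3087*e^(3*t) + 15876*e^(2*t) + 5103*e^(t))/(2401*e^(4*t) - 12348*e^(3*t) + 23814*e^(2*t) - 20412*e^(t) + 6561)
d^5K/dt^5 = (-21609*e^(4*t) - 305613*e^(3*t) - 392931*e^(2*t) - 45927*e^(t))/(16807*e^(5*t) - 108045*e^(4*t) + 277830*e^(3*t) - 357210*e^(2*t) + 229635*e^(t) - 59049)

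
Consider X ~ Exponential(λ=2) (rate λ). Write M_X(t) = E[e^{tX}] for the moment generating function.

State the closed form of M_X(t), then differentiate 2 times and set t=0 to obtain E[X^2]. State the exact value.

E[X^2] = d^2M/dt^2 |_{t=0} = 1/2

M_X(t) = 2/(2 - t)
dM/dt = 2/(t^2 - 4*t + 4)
d^2M/dt^2 = -4/(t^3 - 6*t^2 + 12*t - 8)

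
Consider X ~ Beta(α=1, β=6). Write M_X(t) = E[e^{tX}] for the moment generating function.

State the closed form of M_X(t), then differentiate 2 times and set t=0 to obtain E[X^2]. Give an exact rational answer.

M_X(t) = ₁F₁(1; 7; t)
dM/dt = ₁F₁(2; 8; t)/7
d^2M/dt^2 = ₁F₁(3; 9; t)/28

E[X^2] = d^2M/dt^2 |_{t=0} = 1/28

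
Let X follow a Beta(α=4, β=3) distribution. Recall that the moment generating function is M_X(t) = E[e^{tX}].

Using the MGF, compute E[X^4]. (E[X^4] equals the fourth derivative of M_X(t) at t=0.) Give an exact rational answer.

E[X^4] = D^4[M](0) = 1/6

M_X(t) = ₁F₁(4; 7; t)
D^4[M](t) = ₁F₁(8; 11; t)/6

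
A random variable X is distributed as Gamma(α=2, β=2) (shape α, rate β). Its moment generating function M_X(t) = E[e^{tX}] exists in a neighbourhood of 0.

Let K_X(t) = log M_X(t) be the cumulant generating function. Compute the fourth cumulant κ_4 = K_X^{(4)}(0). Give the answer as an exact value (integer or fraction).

M_X(t) = 4/(2 - t)^2
K_X(t) = log M_X(t) = -2*log(2 - t) + 2*log(2)
K′(t) = -2/(t - 2)
K′′(t) = 2/(t^2 - 4*t + 4)
K′′′(t) = -4/(t^3 - 6*t^2 + 12*t - 8)
K′′′′(t) = 12/(t^4 - 8*t^3 + 24*t^2 - 32*t + 16)

κ_4 = K′′′′(0) = 3/4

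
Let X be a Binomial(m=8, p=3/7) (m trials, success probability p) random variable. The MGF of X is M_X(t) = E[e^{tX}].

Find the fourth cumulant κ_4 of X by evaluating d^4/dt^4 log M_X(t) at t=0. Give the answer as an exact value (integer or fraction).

κ_4 = D^4[K](0) = -2208/2401

M_X(t) = (3*e^(t)/7 + 4/7)^8
K_X(t) = log M_X(t) = 8*log(3*e^(t)/7 + 4/7)
D^4[K](t) = (864*e^(3*t) - 4608*e^(2*t) + 1536*e^(t))/(81*e^(4*t) + 432*e^(3*t) + 864*e^(2*t) + 768*e^(t) + 256)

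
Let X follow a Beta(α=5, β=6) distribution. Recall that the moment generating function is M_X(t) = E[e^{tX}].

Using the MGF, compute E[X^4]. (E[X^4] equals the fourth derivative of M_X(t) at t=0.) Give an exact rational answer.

M_X(t) = ₁F₁(5; 11; t)
dM/dt = 5*₁F₁(6; 12; t)/11
d^2M/dt^2 = 5*₁F₁(7; 13; t)/22
d^3M/dt^3 = 35*₁F₁(8; 14; t)/286
d^4M/dt^4 = 10*₁F₁(9; 15; t)/143

E[X^4] = d^4M/dt^4 |_{t=0} = 10/143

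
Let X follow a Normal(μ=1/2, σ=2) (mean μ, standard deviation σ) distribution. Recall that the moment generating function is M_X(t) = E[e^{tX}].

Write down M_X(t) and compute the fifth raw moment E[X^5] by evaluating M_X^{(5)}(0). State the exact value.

M_X(t) = e^(2*t^2 + t/2)

E[X^5] = D^5[M](0) = 4001/32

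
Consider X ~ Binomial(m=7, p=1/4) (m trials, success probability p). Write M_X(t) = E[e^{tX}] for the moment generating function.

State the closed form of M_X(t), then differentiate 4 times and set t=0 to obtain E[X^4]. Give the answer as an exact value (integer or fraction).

E[X^4] = D^4[M](0) = 1379/32

M_X(t) = (e^(t)/4 + 3/4)^7
D^4[M](t) = 2401*e^(7*t)/16384 + 1701*e^(6*t)/1024 + 118125*e^(5*t)/16384 + 945*e^(4*t)/64 + 229635*e^(3*t)/16384 + 5103*e^(2*t)/1024 + 5103*e^(t)/16384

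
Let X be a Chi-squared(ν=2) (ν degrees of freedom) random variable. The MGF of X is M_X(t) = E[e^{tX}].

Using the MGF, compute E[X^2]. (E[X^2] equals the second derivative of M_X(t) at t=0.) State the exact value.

M_X(t) = 1/(1 - 2*t)
M′(t) = 2/(4*t^2 - 4*t + 1)
M′′(t) = -8/(8*t^3 - 12*t^2 + 6*t - 1)

E[X^2] = M′′(0) = 8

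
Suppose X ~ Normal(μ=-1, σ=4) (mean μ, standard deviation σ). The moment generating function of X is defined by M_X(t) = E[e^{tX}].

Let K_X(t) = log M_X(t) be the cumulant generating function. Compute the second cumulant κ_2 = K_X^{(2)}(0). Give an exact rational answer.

M_X(t) = e^(8*t^2 - t)
K_X(t) = log M_X(t) = 8*t^2 - t
K^(2)(t) = 16

κ_2 = K^(2)(0) = 16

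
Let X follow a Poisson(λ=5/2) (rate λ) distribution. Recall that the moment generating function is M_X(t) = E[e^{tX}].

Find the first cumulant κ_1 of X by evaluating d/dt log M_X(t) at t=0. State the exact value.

M_X(t) = e^(5*e^(t)/2 - 5/2)
K_X(t) = log M_X(t) = 5*e^(t)/2 - 5/2
dK/dt = 5*e^(t)/2

κ_1 = dK/dt |_{t=0} = 5/2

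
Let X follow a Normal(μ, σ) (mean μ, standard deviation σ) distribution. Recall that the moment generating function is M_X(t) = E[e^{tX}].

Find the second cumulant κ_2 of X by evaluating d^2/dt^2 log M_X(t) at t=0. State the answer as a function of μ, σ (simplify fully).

κ_2 = K^(2)(0) = σ^2

M_X(t) = e^(μ*t + σ^2*t^2/2)
K_X(t) = log M_X(t) = μ*t + σ^2*t^2/2
K^(2)(t) = σ^2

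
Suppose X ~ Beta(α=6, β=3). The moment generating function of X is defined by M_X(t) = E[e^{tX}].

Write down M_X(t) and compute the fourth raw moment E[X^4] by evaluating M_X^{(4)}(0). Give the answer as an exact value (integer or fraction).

E[X^4] = M′′′′(0) = 14/55

M_X(t) = ₁F₁(6; 9; t)
M′(t) = 2*₁F₁(7; 10; t)/3
M′′(t) = 7*₁F₁(8; 11; t)/15
M′′′(t) = 56*₁F₁(9; 12; t)/165
M′′′′(t) = 14*₁F₁(10; 13; t)/55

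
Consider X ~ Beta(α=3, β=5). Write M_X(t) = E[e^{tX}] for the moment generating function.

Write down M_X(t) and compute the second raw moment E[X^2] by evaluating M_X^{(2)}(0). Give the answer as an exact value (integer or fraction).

E[X^2] = D^2[M](0) = 1/6

M_X(t) = ₁F₁(3; 8; t)
D^2[M](t) = ₁F₁(5; 10; t)/6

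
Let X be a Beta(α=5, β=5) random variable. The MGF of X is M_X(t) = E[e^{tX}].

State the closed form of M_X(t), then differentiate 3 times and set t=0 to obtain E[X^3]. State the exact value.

M_X(t) = ₁F₁(5; 10; t)
M^(3)(t) = 7*₁F₁(8; 13; t)/44

E[X^3] = M^(3)(0) = 7/44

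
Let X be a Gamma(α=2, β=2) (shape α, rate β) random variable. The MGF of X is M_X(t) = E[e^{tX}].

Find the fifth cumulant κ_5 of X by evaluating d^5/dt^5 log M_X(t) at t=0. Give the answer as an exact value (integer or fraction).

κ_5 = d^5K/dt^5 |_{t=0} = 3/2

M_X(t) = 4/(2 - t)^2
K_X(t) = log M_X(t) = -2*log(2 - t) + 2*log(2)
dK/dt = -2/(t - 2)
d^2K/dt^2 = 2/(t^2 - 4*t + 4)
d^3K/dt^3 = -4/(t^3 - 6*t^2 + 12*t - 8)
d^4K/dt^4 = 12/(t^4 - 8*t^3 + 24*t^2 - 32*t + 16)
d^5K/dt^5 = -48/(t^5 - 10*t^4 + 40*t^3 - 80*t^2 + 80*t - 32)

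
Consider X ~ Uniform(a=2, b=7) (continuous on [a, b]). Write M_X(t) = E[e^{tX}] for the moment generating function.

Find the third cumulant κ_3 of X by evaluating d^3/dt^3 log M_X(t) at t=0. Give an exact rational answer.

κ_3 = K′′′(0) = 0

M_X(t) = (e^(7*t) - e^(2*t))/(5*t)
K_X(t) = log M_X(t) = -log(t) + log(e^(7*t) - e^(2*t)) - log(5)
K′(t) = (7*t*e^(5*t) - 2*t - e^(5*t) + 1)/(t*e^(5*t) - t)
K′′(t) = (-25*t^2*e^(5*t) + e^(10*t) - 2*e^(5*t) + 1)/(t^2*e^(10*t) - 2*t^2*e^(5*t) + t^2)
K′′′(t) = (125*t^3*e^(10*t) + 125*t^3*e^(5*t) - 2*e^(15*t) + 6*e^(10*t) - 6*e^(5*t) + 2)/(t^3*e^(15*t) - 3*t^3*e^(10*t) + 3*t^3*e^(5*t) - t^3)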